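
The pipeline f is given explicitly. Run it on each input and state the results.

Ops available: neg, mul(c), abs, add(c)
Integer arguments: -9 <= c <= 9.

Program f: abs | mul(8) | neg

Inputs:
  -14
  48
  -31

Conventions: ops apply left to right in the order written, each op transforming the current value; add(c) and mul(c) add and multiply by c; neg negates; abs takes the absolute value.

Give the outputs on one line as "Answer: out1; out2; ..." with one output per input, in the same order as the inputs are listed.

-112; -384; -248

Execution, op by op:
  -14 -> 14 -> 112 -> -112
  48 -> 48 -> 384 -> -384
  -31 -> 31 -> 248 -> -248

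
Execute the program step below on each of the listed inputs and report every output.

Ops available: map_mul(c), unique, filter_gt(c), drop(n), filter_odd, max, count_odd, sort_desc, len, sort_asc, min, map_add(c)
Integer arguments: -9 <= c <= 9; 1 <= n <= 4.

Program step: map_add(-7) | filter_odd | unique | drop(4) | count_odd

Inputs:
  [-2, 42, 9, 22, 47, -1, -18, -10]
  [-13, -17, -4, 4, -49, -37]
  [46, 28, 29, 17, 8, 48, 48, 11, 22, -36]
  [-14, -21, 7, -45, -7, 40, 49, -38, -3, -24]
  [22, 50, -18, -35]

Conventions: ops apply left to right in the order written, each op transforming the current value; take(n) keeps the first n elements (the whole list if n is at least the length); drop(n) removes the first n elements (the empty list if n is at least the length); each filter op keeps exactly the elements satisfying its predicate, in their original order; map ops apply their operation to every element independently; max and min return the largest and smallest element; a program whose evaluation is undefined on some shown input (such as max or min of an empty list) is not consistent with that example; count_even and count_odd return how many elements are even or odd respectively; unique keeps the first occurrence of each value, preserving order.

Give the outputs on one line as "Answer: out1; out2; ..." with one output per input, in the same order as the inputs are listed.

1; 0; 2; 0; 0

Execution, op by op:
  [-2, 42, 9, 22, 47, -1, -18, -10] -> [-9, 35, 2, 15, 40, -8, -25, -17] -> [-9, 35, 15, -25, -17] -> [-9, 35, 15, -25, -17] -> [-17] -> 1
  [-13, -17, -4, 4, -49, -37] -> [-20, -24, -11, -3, -56, -44] -> [-11, -3] -> [-11, -3] -> [] -> 0
  [46, 28, 29, 17, 8, 48, 48, 11, 22, -36] -> [39, 21, 22, 10, 1, 41, 41, 4, 15, -43] -> [39, 21, 1, 41, 41, 15, -43] -> [39, 21, 1, 41, 15, -43] -> [15, -43] -> 2
  [-14, -21, 7, -45, -7, 40, 49, -38, -3, -24] -> [-21, -28, 0, -52, -14, 33, 42, -45, -10, -31] -> [-21, 33, -45, -31] -> [-21, 33, -45, -31] -> [] -> 0
  [22, 50, -18, -35] -> [15, 43, -25, -42] -> [15, 43, -25] -> [15, 43, -25] -> [] -> 0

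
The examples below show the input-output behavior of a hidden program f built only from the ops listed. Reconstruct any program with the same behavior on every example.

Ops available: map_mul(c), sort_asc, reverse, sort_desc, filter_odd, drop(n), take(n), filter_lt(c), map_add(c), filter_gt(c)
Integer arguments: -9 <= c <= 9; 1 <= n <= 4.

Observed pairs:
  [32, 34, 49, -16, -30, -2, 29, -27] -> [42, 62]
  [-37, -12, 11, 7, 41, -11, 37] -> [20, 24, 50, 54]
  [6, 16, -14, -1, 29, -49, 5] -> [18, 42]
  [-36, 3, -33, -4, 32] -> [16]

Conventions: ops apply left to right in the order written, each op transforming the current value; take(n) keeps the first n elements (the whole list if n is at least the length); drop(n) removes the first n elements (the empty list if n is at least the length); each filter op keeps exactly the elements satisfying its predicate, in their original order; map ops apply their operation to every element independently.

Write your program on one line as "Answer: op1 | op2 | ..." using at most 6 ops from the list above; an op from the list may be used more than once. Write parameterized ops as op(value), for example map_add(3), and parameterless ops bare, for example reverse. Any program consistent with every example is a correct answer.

filter_gt(2) | filter_odd | map_add(6) | map_add(7) | sort_asc

Check, running the answer program on each example:
  [32, 34, 49, -16, -30, -2, 29, -27] -> [32, 34, 49, 29] -> [49, 29] -> [55, 35] -> [62, 42] -> [42, 62]
  [-37, -12, 11, 7, 41, -11, 37] -> [11, 7, 41, 37] -> [11, 7, 41, 37] -> [17, 13, 47, 43] -> [24, 20, 54, 50] -> [20, 24, 50, 54]
  [6, 16, -14, -1, 29, -49, 5] -> [6, 16, 29, 5] -> [29, 5] -> [35, 11] -> [42, 18] -> [18, 42]
  [-36, 3, -33, -4, 32] -> [3, 32] -> [3] -> [9] -> [16] -> [16]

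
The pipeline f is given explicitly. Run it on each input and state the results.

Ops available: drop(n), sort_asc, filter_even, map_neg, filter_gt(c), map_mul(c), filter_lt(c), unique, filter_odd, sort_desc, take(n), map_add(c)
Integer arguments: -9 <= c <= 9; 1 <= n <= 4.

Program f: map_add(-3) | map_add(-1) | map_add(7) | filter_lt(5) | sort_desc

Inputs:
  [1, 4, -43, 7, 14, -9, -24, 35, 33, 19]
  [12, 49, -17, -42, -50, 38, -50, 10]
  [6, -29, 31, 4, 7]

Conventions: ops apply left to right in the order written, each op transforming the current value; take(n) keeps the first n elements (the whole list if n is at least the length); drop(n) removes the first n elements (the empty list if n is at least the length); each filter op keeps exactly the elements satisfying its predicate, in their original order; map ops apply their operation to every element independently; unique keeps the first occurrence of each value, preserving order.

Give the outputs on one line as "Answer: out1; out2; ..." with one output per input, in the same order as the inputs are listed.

Execution, op by op:
  [1, 4, -43, 7, 14, -9, -24, 35, 33, 19] -> [-2, 1, -46, 4, 11, -12, -27, 32, 30, 16] -> [-3, 0, -47, 3, 10, -13, -28, 31, 29, 15] -> [4, 7, -40, 10, 17, -6, -21, 38, 36, 22] -> [4, -40, -6, -21] -> [4, -6, -21, -40]
  [12, 49, -17, -42, -50, 38, -50, 10] -> [9, 46, -20, -45, -53, 35, -53, 7] -> [8, 45, -21, -46, -54, 34, -54, 6] -> [15, 52, -14, -39, -47, 41, -47, 13] -> [-14, -39, -47, -47] -> [-14, -39, -47, -47]
  [6, -29, 31, 4, 7] -> [3, -32, 28, 1, 4] -> [2, -33, 27, 0, 3] -> [9, -26, 34, 7, 10] -> [-26] -> [-26]

[4, -6, -21, -40]; [-14, -39, -47, -47]; [-26]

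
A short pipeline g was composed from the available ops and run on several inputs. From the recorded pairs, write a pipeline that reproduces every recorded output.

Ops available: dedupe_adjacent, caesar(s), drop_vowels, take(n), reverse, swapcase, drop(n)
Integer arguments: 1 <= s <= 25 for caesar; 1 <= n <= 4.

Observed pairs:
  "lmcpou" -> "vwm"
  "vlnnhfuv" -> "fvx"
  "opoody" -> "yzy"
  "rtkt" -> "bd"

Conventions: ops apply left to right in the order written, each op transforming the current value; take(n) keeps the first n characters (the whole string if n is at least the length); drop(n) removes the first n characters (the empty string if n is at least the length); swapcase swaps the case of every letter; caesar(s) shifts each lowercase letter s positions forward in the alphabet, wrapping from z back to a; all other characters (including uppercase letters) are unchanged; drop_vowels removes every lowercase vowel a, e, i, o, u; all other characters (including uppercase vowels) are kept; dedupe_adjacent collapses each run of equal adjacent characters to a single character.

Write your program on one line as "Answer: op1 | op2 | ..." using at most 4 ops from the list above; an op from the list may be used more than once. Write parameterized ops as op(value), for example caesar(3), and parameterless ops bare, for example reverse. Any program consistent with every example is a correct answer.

dedupe_adjacent | take(3) | caesar(10) | drop_vowels

Check, running the answer program on each example:
  "lmcpou" -> "lmcpou" -> "lmc" -> "vwm" -> "vwm"
  "vlnnhfuv" -> "vlnhfuv" -> "vln" -> "fvx" -> "fvx"
  "opoody" -> "opody" -> "opo" -> "yzy" -> "yzy"
  "rtkt" -> "rtkt" -> "rtk" -> "bdu" -> "bd"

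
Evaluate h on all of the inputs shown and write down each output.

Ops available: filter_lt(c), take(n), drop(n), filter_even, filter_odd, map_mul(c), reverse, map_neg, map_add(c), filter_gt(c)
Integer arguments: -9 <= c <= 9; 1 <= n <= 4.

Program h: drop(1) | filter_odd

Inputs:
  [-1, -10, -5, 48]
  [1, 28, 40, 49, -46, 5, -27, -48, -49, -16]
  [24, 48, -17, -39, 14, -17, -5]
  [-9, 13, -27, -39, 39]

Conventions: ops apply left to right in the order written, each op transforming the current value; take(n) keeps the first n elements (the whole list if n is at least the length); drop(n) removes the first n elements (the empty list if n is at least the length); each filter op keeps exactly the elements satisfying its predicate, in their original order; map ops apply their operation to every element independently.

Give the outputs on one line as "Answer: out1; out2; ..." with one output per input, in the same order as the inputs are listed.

Execution, op by op:
  [-1, -10, -5, 48] -> [-10, -5, 48] -> [-5]
  [1, 28, 40, 49, -46, 5, -27, -48, -49, -16] -> [28, 40, 49, -46, 5, -27, -48, -49, -16] -> [49, 5, -27, -49]
  [24, 48, -17, -39, 14, -17, -5] -> [48, -17, -39, 14, -17, -5] -> [-17, -39, -17, -5]
  [-9, 13, -27, -39, 39] -> [13, -27, -39, 39] -> [13, -27, -39, 39]

[-5]; [49, 5, -27, -49]; [-17, -39, -17, -5]; [13, -27, -39, 39]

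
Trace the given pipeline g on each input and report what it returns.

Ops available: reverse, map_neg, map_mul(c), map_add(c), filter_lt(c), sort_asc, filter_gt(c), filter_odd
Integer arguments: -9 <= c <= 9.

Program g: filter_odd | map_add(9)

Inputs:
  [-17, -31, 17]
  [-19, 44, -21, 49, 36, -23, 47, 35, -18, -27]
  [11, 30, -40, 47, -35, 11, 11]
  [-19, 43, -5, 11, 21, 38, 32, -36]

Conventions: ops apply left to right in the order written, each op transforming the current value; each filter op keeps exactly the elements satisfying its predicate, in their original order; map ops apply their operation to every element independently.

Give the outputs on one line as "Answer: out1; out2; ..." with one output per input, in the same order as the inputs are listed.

[-8, -22, 26]; [-10, -12, 58, -14, 56, 44, -18]; [20, 56, -26, 20, 20]; [-10, 52, 4, 20, 30]

Execution, op by op:
  [-17, -31, 17] -> [-17, -31, 17] -> [-8, -22, 26]
  [-19, 44, -21, 49, 36, -23, 47, 35, -18, -27] -> [-19, -21, 49, -23, 47, 35, -27] -> [-10, -12, 58, -14, 56, 44, -18]
  [11, 30, -40, 47, -35, 11, 11] -> [11, 47, -35, 11, 11] -> [20, 56, -26, 20, 20]
  [-19, 43, -5, 11, 21, 38, 32, -36] -> [-19, 43, -5, 11, 21] -> [-10, 52, 4, 20, 30]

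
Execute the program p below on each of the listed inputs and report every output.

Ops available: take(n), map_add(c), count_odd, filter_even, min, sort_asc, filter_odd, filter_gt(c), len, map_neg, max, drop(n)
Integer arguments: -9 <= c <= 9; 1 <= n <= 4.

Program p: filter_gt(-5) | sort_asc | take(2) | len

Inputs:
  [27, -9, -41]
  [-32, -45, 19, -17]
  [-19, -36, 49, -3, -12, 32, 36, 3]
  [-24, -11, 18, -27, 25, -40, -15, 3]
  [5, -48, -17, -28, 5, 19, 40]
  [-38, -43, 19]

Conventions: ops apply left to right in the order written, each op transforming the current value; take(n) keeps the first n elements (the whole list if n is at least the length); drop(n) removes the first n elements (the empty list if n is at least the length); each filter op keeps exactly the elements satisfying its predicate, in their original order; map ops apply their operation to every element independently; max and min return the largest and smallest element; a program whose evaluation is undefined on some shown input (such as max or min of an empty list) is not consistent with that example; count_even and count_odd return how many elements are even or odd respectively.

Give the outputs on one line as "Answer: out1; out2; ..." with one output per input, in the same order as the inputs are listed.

Execution, op by op:
  [27, -9, -41] -> [27] -> [27] -> [27] -> 1
  [-32, -45, 19, -17] -> [19] -> [19] -> [19] -> 1
  [-19, -36, 49, -3, -12, 32, 36, 3] -> [49, -3, 32, 36, 3] -> [-3, 3, 32, 36, 49] -> [-3, 3] -> 2
  [-24, -11, 18, -27, 25, -40, -15, 3] -> [18, 25, 3] -> [3, 18, 25] -> [3, 18] -> 2
  [5, -48, -17, -28, 5, 19, 40] -> [5, 5, 19, 40] -> [5, 5, 19, 40] -> [5, 5] -> 2
  [-38, -43, 19] -> [19] -> [19] -> [19] -> 1

1; 1; 2; 2; 2; 1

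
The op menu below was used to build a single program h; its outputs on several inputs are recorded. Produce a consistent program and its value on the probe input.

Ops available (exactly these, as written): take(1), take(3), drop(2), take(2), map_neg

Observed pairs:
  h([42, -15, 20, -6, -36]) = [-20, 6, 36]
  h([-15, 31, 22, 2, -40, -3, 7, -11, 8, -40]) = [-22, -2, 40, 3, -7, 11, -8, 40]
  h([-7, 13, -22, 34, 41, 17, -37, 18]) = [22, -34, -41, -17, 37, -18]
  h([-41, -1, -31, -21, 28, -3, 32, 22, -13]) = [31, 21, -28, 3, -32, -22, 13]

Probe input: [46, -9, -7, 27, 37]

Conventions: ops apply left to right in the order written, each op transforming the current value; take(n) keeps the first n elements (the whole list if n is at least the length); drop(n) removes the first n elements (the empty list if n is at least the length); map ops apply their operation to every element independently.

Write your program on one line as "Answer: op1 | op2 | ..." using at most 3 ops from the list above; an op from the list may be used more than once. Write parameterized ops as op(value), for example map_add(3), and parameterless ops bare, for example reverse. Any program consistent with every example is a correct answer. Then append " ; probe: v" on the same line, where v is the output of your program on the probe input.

map_neg | drop(2) ; probe: [7, -27, -37]

Check, running the answer program on each example:
  [42, -15, 20, -6, -36] -> [-42, 15, -20, 6, 36] -> [-20, 6, 36]
  [-15, 31, 22, 2, -40, -3, 7, -11, 8, -40] -> [15, -31, -22, -2, 40, 3, -7, 11, -8, 40] -> [-22, -2, 40, 3, -7, 11, -8, 40]
  [-7, 13, -22, 34, 41, 17, -37, 18] -> [7, -13, 22, -34, -41, -17, 37, -18] -> [22, -34, -41, -17, 37, -18]
  [-41, -1, -31, -21, 28, -3, 32, 22, -13] -> [41, 1, 31, 21, -28, 3, -32, -22, 13] -> [31, 21, -28, 3, -32, -22, 13]
  probe: [46, -9, -7, 27, 37] -> [-46, 9, 7, -27, -37] -> [7, -27, -37]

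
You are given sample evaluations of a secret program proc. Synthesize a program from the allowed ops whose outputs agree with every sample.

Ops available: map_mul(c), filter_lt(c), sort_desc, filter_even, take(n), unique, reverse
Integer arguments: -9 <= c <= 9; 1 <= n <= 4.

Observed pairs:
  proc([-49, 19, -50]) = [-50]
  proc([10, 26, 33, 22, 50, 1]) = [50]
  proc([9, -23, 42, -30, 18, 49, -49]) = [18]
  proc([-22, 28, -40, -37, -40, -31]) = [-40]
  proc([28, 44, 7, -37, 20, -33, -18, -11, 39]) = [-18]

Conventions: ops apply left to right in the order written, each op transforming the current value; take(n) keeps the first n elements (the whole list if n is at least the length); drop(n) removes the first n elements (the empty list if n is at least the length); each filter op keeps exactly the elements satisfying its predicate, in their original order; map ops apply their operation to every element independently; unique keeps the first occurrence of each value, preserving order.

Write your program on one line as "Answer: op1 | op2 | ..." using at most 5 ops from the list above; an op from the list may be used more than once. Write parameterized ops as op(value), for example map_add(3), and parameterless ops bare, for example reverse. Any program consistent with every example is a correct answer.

unique | filter_even | reverse | take(1)

Check, running the answer program on each example:
  [-49, 19, -50] -> [-49, 19, -50] -> [-50] -> [-50] -> [-50]
  [10, 26, 33, 22, 50, 1] -> [10, 26, 33, 22, 50, 1] -> [10, 26, 22, 50] -> [50, 22, 26, 10] -> [50]
  [9, -23, 42, -30, 18, 49, -49] -> [9, -23, 42, -30, 18, 49, -49] -> [42, -30, 18] -> [18, -30, 42] -> [18]
  [-22, 28, -40, -37, -40, -31] -> [-22, 28, -40, -37, -31] -> [-22, 28, -40] -> [-40, 28, -22] -> [-40]
  [28, 44, 7, -37, 20, -33, -18, -11, 39] -> [28, 44, 7, -37, 20, -33, -18, -11, 39] -> [28, 44, 20, -18] -> [-18, 20, 44, 28] -> [-18]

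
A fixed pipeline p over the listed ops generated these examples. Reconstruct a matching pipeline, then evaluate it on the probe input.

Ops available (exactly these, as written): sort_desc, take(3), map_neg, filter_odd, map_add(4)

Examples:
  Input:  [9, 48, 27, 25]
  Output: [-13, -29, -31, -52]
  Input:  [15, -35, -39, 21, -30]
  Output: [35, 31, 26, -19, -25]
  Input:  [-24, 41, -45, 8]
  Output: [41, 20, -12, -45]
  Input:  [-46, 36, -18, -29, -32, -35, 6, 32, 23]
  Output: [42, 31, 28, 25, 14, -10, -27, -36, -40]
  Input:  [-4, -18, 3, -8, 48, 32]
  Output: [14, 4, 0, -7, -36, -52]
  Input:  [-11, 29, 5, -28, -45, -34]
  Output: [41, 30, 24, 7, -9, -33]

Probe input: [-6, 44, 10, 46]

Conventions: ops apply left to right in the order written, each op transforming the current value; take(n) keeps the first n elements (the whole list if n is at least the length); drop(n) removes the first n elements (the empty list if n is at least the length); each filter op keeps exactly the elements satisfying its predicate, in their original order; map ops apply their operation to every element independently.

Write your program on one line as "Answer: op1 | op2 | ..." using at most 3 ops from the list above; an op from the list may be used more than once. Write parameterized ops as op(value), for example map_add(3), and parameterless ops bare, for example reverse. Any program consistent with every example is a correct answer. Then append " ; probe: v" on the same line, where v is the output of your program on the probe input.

map_add(4) | map_neg | sort_desc ; probe: [2, -14, -48, -50]

Check, running the answer program on each example:
  [9, 48, 27, 25] -> [13, 52, 31, 29] -> [-13, -52, -31, -29] -> [-13, -29, -31, -52]
  [15, -35, -39, 21, -30] -> [19, -31, -35, 25, -26] -> [-19, 31, 35, -25, 26] -> [35, 31, 26, -19, -25]
  [-24, 41, -45, 8] -> [-20, 45, -41, 12] -> [20, -45, 41, -12] -> [41, 20, -12, -45]
  [-46, 36, -18, -29, -32, -35, 6, 32, 23] -> [-42, 40, -14, -25, -28, -31, 10, 36, 27] -> [42, -40, 14, 25, 28, 31, -10, -36, -27] -> [42, 31, 28, 25, 14, -10, -27, -36, -40]
  [-4, -18, 3, -8, 48, 32] -> [0, -14, 7, -4, 52, 36] -> [0, 14, -7, 4, -52, -36] -> [14, 4, 0, -7, -36, -52]
  [-11, 29, 5, -28, -45, -34] -> [-7, 33, 9, -24, -41, -30] -> [7, -33, -9, 24, 41, 30] -> [41, 30, 24, 7, -9, -33]
  probe: [-6, 44, 10, 46] -> [-2, 48, 14, 50] -> [2, -48, -14, -50] -> [2, -14, -48, -50]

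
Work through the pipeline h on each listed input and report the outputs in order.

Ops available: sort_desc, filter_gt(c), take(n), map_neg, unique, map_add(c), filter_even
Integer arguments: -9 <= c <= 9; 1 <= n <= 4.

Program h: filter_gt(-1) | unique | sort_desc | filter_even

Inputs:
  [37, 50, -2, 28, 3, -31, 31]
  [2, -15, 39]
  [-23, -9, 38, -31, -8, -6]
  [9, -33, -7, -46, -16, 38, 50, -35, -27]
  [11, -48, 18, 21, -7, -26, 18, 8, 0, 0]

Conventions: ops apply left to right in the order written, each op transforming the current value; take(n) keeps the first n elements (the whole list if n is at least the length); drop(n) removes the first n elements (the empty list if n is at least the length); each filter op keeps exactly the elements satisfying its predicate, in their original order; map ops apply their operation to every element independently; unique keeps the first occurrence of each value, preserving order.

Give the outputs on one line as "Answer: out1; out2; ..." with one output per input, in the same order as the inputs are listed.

[50, 28]; [2]; [38]; [50, 38]; [18, 8, 0]

Execution, op by op:
  [37, 50, -2, 28, 3, -31, 31] -> [37, 50, 28, 3, 31] -> [37, 50, 28, 3, 31] -> [50, 37, 31, 28, 3] -> [50, 28]
  [2, -15, 39] -> [2, 39] -> [2, 39] -> [39, 2] -> [2]
  [-23, -9, 38, -31, -8, -6] -> [38] -> [38] -> [38] -> [38]
  [9, -33, -7, -46, -16, 38, 50, -35, -27] -> [9, 38, 50] -> [9, 38, 50] -> [50, 38, 9] -> [50, 38]
  [11, -48, 18, 21, -7, -26, 18, 8, 0, 0] -> [11, 18, 21, 18, 8, 0, 0] -> [11, 18, 21, 8, 0] -> [21, 18, 11, 8, 0] -> [18, 8, 0]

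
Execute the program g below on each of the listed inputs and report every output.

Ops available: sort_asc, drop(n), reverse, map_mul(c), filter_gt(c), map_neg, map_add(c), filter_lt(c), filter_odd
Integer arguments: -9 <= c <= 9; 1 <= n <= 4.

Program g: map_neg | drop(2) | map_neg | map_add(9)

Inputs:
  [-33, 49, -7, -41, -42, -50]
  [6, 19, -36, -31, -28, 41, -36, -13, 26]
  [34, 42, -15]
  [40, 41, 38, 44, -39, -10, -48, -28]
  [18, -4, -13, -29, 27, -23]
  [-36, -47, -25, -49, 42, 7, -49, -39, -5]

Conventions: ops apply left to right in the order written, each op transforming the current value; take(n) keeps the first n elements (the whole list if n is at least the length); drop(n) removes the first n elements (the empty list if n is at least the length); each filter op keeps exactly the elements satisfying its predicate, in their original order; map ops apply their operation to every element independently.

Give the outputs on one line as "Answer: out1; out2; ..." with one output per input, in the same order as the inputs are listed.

[2, -32, -33, -41]; [-27, -22, -19, 50, -27, -4, 35]; [-6]; [47, 53, -30, -1, -39, -19]; [-4, -20, 36, -14]; [-16, -40, 51, 16, -40, -30, 4]

Execution, op by op:
  [-33, 49, -7, -41, -42, -50] -> [33, -49, 7, 41, 42, 50] -> [7, 41, 42, 50] -> [-7, -41, -42, -50] -> [2, -32, -33, -41]
  [6, 19, -36, -31, -28, 41, -36, -13, 26] -> [-6, -19, 36, 31, 28, -41, 36, 13, -26] -> [36, 31, 28, -41, 36, 13, -26] -> [-36, -31, -28, 41, -36, -13, 26] -> [-27, -22, -19, 50, -27, -4, 35]
  [34, 42, -15] -> [-34, -42, 15] -> [15] -> [-15] -> [-6]
  [40, 41, 38, 44, -39, -10, -48, -28] -> [-40, -41, -38, -44, 39, 10, 48, 28] -> [-38, -44, 39, 10, 48, 28] -> [38, 44, -39, -10, -48, -28] -> [47, 53, -30, -1, -39, -19]
  [18, -4, -13, -29, 27, -23] -> [-18, 4, 13, 29, -27, 23] -> [13, 29, -27, 23] -> [-13, -29, 27, -23] -> [-4, -20, 36, -14]
  [-36, -47, -25, -49, 42, 7, -49, -39, -5] -> [36, 47, 25, 49, -42, -7, 49, 39, 5] -> [25, 49, -42, -7, 49, 39, 5] -> [-25, -49, 42, 7, -49, -39, -5] -> [-16, -40, 51, 16, -40, -30, 4]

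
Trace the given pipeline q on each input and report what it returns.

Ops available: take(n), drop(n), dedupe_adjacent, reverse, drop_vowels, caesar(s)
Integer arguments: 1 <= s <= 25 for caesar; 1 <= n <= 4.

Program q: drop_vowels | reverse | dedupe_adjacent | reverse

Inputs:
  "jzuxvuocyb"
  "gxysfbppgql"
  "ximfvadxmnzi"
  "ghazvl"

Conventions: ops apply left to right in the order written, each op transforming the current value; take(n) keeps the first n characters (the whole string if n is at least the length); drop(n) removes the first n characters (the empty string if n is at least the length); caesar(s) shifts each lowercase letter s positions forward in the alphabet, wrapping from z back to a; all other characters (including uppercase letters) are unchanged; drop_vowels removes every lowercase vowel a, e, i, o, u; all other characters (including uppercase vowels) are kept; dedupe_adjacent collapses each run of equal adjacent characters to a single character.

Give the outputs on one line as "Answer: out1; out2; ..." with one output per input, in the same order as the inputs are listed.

"jzxvcyb"; "gxysfbpgql"; "xmfvdxmnz"; "ghzvl"

Execution, op by op:
  "jzuxvuocyb" -> "jzxvcyb" -> "bycvxzj" -> "bycvxzj" -> "jzxvcyb"
  "gxysfbppgql" -> "gxysfbppgql" -> "lqgppbfsyxg" -> "lqgpbfsyxg" -> "gxysfbpgql"
  "ximfvadxmnzi" -> "xmfvdxmnz" -> "znmxdvfmx" -> "znmxdvfmx" -> "xmfvdxmnz"
  "ghazvl" -> "ghzvl" -> "lvzhg" -> "lvzhg" -> "ghzvl"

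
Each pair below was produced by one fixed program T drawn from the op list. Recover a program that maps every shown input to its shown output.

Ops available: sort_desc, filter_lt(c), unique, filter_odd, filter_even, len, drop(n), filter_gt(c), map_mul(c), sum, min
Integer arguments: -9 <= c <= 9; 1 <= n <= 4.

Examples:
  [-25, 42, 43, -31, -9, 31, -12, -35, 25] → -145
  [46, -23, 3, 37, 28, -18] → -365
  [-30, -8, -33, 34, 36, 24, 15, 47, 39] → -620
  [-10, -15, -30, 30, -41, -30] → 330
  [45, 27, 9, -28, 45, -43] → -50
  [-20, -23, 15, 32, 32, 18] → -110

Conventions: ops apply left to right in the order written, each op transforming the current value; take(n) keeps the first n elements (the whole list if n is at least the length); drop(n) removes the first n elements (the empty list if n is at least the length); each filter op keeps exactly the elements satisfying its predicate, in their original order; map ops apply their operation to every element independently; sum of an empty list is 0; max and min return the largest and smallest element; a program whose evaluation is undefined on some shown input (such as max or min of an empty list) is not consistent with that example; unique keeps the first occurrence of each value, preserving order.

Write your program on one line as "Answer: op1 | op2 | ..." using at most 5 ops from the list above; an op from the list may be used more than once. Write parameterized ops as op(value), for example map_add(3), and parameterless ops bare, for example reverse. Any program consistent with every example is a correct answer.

unique | map_mul(-5) | sort_desc | sum

Check, running the answer program on each example:
  [-25, 42, 43, -31, -9, 31, -12, -35, 25] -> [-25, 42, 43, -31, -9, 31, -12, -35, 25] -> [125, -210, -215, 155, 45, -155, 60, 175, -125] -> [175, 155, 125, 60, 45, -125, -155, -210, -215] -> -145
  [46, -23, 3, 37, 28, -18] -> [46, -23, 3, 37, 28, -18] -> [-230, 115, -15, -185, -140, 90] -> [115, 90, -15, -140, -185, -230] -> -365
  [-30, -8, -33, 34, 36, 24, 15, 47, 39] -> [-30, -8, -33, 34, 36, 24, 15, 47, 39] -> [150, 40, 165, -170, -180, -120, -75, -235, -195] -> [165, 150, 40, -75, -120, -170, -180, -195, -235] -> -620
  [-10, -15, -30, 30, -41, -30] -> [-10, -15, -30, 30, -41] -> [50, 75, 150, -150, 205] -> [205, 150, 75, 50, -150] -> 330
  [45, 27, 9, -28, 45, -43] -> [45, 27, 9, -28, -43] -> [-225, -135, -45, 140, 215] -> [215, 140, -45, -135, -225] -> -50
  [-20, -23, 15, 32, 32, 18] -> [-20, -23, 15, 32, 18] -> [100, 115, -75, -160, -90] -> [115, 100, -75, -90, -160] -> -110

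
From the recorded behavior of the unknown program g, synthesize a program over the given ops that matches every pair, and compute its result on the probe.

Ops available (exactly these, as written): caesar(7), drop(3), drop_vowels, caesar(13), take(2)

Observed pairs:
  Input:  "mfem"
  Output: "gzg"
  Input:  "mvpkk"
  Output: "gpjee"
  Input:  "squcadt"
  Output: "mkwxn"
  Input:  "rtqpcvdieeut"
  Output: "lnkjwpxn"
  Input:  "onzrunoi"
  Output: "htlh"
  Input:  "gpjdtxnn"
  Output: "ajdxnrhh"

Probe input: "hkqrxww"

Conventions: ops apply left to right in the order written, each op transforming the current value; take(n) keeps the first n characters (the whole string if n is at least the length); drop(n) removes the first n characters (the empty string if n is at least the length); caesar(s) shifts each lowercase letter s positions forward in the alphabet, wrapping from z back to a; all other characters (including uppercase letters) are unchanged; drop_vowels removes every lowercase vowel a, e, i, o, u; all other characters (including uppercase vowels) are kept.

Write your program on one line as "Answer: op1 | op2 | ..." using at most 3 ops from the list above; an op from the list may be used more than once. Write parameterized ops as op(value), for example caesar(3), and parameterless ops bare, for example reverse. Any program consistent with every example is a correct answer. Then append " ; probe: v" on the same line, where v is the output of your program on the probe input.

drop_vowels | caesar(13) | caesar(7) ; probe: "beklrqq"

Check, running the answer program on each example:
  "mfem" -> "mfm" -> "zsz" -> "gzg"
  "mvpkk" -> "mvpkk" -> "zicxx" -> "gpjee"
  "squcadt" -> "sqcdt" -> "fdpqg" -> "mkwxn"
  "rtqpcvdieeut" -> "rtqpcvdt" -> "egdcpiqg" -> "lnkjwpxn"
  "onzrunoi" -> "nzrn" -> "amea" -> "htlh"
  "gpjdtxnn" -> "gpjdtxnn" -> "tcwqgkaa" -> "ajdxnrhh"
  probe: "hkqrxww" -> "hkqrxww" -> "uxdekjj" -> "beklrqq"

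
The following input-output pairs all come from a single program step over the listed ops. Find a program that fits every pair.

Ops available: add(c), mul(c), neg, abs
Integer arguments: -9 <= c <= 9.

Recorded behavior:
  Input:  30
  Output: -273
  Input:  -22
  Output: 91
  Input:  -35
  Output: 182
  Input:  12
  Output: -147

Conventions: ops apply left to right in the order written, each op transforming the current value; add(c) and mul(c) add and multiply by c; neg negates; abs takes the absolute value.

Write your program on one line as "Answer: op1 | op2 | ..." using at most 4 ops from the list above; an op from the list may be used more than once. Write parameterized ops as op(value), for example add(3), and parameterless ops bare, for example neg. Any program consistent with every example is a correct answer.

neg | add(-9) | mul(7)

Check, running the answer program on each example:
  30 -> -30 -> -39 -> -273
  -22 -> 22 -> 13 -> 91
  -35 -> 35 -> 26 -> 182
  12 -> -12 -> -21 -> -147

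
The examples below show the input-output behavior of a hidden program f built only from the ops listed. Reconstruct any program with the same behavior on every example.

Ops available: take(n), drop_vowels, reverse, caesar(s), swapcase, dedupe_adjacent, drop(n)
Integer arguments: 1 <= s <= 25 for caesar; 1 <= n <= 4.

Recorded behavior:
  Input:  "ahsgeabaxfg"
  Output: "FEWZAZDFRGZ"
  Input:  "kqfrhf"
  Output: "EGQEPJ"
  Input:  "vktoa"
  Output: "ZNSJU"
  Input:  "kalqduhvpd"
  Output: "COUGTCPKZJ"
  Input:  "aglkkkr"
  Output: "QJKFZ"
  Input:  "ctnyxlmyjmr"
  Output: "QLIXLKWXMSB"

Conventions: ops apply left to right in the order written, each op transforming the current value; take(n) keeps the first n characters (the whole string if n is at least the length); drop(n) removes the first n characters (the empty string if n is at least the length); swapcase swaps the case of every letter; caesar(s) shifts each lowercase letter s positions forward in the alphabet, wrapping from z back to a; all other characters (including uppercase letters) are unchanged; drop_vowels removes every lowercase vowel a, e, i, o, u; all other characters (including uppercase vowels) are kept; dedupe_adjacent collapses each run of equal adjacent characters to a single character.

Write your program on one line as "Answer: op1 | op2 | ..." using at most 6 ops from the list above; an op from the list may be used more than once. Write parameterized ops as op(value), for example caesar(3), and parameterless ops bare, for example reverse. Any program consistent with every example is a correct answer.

caesar(19) | reverse | dedupe_adjacent | caesar(6) | swapcase

Check, running the answer program on each example:
  "ahsgeabaxfg" -> "talzxtutqyz" -> "zyqtutxzlat" -> "zyqtutxzlat" -> "fewzazdfrgz" -> "FEWZAZDFRGZ"
  "kqfrhf" -> "djykay" -> "yakyjd" -> "yakyjd" -> "egqepj" -> "EGQEPJ"
  "vktoa" -> "odmht" -> "thmdo" -> "thmdo" -> "znsju" -> "ZNSJU"
  "kalqduhvpd" -> "dtejwnaoiw" -> "wioanwjetd" -> "wioanwjetd" -> "cougtcpkzj" -> "COUGTCPKZJ"
  "aglkkkr" -> "tzedddk" -> "kdddezt" -> "kdezt" -> "qjkfz" -> "QJKFZ"
  "ctnyxlmyjmr" -> "vmgrqefrcfk" -> "kfcrfeqrgmv" -> "kfcrfeqrgmv" -> "qlixlkwxmsb" -> "QLIXLKWXMSB"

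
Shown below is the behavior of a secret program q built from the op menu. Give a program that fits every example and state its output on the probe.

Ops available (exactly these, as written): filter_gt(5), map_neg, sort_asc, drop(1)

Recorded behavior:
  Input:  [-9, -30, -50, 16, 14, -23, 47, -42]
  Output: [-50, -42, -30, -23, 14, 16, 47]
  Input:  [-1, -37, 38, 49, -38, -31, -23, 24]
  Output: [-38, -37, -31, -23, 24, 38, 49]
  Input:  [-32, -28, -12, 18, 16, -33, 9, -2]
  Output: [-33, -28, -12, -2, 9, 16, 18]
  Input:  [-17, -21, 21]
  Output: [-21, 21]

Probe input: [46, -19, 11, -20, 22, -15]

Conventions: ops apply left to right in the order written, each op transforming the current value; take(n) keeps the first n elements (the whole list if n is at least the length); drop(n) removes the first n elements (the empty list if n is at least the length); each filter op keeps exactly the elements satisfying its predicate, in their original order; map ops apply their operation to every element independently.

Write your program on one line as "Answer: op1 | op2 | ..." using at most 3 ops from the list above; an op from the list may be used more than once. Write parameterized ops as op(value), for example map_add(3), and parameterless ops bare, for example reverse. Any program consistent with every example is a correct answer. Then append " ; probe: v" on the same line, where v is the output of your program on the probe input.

drop(1) | sort_asc ; probe: [-20, -19, -15, 11, 22]

Check, running the answer program on each example:
  [-9, -30, -50, 16, 14, -23, 47, -42] -> [-30, -50, 16, 14, -23, 47, -42] -> [-50, -42, -30, -23, 14, 16, 47]
  [-1, -37, 38, 49, -38, -31, -23, 24] -> [-37, 38, 49, -38, -31, -23, 24] -> [-38, -37, -31, -23, 24, 38, 49]
  [-32, -28, -12, 18, 16, -33, 9, -2] -> [-28, -12, 18, 16, -33, 9, -2] -> [-33, -28, -12, -2, 9, 16, 18]
  [-17, -21, 21] -> [-21, 21] -> [-21, 21]
  probe: [46, -19, 11, -20, 22, -15] -> [-19, 11, -20, 22, -15] -> [-20, -19, -15, 11, 22]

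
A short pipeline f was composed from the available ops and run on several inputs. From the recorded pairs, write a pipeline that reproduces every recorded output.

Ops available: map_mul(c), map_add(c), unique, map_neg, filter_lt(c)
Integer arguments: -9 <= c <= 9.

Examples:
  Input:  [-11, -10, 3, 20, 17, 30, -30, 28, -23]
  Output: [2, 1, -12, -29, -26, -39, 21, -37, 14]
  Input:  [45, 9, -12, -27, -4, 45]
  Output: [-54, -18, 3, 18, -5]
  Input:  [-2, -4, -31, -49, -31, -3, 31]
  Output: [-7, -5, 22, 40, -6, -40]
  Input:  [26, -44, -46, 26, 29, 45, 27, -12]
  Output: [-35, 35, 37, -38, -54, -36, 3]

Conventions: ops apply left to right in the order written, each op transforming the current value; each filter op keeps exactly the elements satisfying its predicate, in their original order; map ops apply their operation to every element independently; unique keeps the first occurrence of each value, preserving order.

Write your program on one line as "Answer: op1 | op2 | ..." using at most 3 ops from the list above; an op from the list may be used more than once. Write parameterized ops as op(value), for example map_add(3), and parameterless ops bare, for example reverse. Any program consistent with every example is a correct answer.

unique | map_add(9) | map_neg

Check, running the answer program on each example:
  [-11, -10, 3, 20, 17, 30, -30, 28, -23] -> [-11, -10, 3, 20, 17, 30, -30, 28, -23] -> [-2, -1, 12, 29, 26, 39, -21, 37, -14] -> [2, 1, -12, -29, -26, -39, 21, -37, 14]
  [45, 9, -12, -27, -4, 45] -> [45, 9, -12, -27, -4] -> [54, 18, -3, -18, 5] -> [-54, -18, 3, 18, -5]
  [-2, -4, -31, -49, -31, -3, 31] -> [-2, -4, -31, -49, -3, 31] -> [7, 5, -22, -40, 6, 40] -> [-7, -5, 22, 40, -6, -40]
  [26, -44, -46, 26, 29, 45, 27, -12] -> [26, -44, -46, 29, 45, 27, -12] -> [35, -35, -37, 38, 54, 36, -3] -> [-35, 35, 37, -38, -54, -36, 3]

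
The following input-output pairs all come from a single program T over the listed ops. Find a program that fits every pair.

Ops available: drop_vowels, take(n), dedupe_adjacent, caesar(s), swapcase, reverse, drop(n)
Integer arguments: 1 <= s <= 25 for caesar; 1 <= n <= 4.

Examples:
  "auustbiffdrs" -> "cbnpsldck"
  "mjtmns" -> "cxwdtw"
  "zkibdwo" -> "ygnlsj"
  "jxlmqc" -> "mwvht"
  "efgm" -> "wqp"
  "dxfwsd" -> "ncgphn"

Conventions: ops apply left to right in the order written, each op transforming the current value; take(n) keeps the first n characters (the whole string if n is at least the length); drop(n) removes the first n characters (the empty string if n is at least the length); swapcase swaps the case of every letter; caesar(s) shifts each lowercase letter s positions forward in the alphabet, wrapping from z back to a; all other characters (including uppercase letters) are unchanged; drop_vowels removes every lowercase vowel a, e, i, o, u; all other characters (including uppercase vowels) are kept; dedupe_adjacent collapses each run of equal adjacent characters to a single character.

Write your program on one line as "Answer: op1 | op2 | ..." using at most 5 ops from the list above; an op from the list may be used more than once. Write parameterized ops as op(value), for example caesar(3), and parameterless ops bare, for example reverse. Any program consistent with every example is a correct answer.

caesar(10) | drop_vowels | dedupe_adjacent | reverse

Check, running the answer program on each example:
  "auustbiffdrs" -> "keecdlsppnbc" -> "kcdlsppnbc" -> "kcdlspnbc" -> "cbnpsldck"
  "mjtmns" -> "wtdwxc" -> "wtdwxc" -> "wtdwxc" -> "cxwdtw"
  "zkibdwo" -> "juslngy" -> "jslngy" -> "jslngy" -> "ygnlsj"
  "jxlmqc" -> "thvwam" -> "thvwm" -> "thvwm" -> "mwvht"
  "efgm" -> "opqw" -> "pqw" -> "pqw" -> "wqp"
  "dxfwsd" -> "nhpgcn" -> "nhpgcn" -> "nhpgcn" -> "ncgphn"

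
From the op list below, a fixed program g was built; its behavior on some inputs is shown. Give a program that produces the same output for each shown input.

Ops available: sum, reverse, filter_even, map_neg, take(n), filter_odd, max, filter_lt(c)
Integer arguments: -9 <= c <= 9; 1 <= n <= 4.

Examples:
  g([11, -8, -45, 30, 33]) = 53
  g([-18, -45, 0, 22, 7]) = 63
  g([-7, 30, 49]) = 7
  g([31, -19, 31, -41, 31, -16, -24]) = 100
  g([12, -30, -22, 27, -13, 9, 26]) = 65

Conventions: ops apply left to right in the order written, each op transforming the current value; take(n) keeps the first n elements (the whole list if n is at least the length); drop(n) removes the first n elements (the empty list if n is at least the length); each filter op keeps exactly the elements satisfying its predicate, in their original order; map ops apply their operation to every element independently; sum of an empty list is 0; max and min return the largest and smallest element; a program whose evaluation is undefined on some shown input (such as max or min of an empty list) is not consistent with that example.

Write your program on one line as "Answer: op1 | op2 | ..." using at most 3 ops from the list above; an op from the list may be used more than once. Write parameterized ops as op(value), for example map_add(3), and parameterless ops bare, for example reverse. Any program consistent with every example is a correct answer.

filter_lt(0) | map_neg | sum

Check, running the answer program on each example:
  [11, -8, -45, 30, 33] -> [-8, -45] -> [8, 45] -> 53
  [-18, -45, 0, 22, 7] -> [-18, -45] -> [18, 45] -> 63
  [-7, 30, 49] -> [-7] -> [7] -> 7
  [31, -19, 31, -41, 31, -16, -24] -> [-19, -41, -16, -24] -> [19, 41, 16, 24] -> 100
  [12, -30, -22, 27, -13, 9, 26] -> [-30, -22, -13] -> [30, 22, 13] -> 65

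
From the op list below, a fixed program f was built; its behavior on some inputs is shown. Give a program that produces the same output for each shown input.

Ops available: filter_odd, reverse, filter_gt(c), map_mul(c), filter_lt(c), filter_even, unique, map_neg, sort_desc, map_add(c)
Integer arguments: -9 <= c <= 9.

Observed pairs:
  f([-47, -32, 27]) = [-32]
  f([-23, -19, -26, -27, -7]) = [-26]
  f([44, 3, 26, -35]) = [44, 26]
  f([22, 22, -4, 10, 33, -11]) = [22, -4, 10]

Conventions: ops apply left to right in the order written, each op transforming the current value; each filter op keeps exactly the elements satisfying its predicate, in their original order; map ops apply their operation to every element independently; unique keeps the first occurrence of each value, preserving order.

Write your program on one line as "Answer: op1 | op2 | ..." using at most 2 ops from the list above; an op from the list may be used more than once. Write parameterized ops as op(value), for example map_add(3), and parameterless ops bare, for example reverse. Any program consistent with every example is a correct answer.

filter_even | unique

Check, running the answer program on each example:
  [-47, -32, 27] -> [-32] -> [-32]
  [-23, -19, -26, -27, -7] -> [-26] -> [-26]
  [44, 3, 26, -35] -> [44, 26] -> [44, 26]
  [22, 22, -4, 10, 33, -11] -> [22, 22, -4, 10] -> [22, -4, 10]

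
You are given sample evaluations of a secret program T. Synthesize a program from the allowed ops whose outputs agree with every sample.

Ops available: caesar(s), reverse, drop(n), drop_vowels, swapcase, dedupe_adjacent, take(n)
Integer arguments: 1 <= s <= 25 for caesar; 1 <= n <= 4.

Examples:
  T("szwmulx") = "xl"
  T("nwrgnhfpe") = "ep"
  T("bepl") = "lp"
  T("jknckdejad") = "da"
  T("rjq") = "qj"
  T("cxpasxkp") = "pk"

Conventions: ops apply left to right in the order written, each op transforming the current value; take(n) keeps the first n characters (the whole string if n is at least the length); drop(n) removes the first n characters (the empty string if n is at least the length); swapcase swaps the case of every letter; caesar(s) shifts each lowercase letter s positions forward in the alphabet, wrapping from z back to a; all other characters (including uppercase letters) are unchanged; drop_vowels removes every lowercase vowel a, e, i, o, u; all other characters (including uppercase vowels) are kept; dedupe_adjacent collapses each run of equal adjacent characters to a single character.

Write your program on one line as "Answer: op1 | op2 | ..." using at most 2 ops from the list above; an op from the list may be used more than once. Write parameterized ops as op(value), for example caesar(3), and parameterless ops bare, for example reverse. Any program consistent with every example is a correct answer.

reverse | take(2)

Check, running the answer program on each example:
  "szwmulx" -> "xlumwzs" -> "xl"
  "nwrgnhfpe" -> "epfhngrwn" -> "ep"
  "bepl" -> "lpeb" -> "lp"
  "jknckdejad" -> "dajedkcnkj" -> "da"
  "rjq" -> "qjr" -> "qj"
  "cxpasxkp" -> "pkxsapxc" -> "pk"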